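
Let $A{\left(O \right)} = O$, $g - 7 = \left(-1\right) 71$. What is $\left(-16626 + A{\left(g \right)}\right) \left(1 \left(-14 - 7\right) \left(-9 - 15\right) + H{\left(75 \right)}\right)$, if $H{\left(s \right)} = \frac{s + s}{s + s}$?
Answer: $-8428450$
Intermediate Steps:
$g = -64$ ($g = 7 - 71 = -64$)
$H{\left(s \right)} = 1$ ($H{\left(s \right)} = \frac{2 s}{2 s} = 2 s \frac{1}{2 s} = 1$)
$\left(-16626 + A{\left(g \right)}\right) \left(1 \left(-14 - 7\right) \left(-9 - 15\right) + H{\left(75 \right)}\right) = \left(-16626 - 64\right) \left(1 \left(-14 - 7\right) \left(-9 - 15\right) + 1\right) = - 16690 \left(1 \left(-21\right) \left(-24\right) + 1\right) = - 16690 \left(\left(-21\right) \left(-24\right) + 1\right) = - 16690 \left(504 + 1\right) = \left(-16690\right) 505 = -8428450$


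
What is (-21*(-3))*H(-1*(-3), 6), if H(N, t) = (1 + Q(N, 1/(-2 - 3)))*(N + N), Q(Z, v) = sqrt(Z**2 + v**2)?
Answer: 378 + 378*sqrt(226)/5 ≈ 1514.5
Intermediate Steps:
H(N, t) = 2*N*(1 + sqrt(1/25 + N**2)) (H(N, t) = (1 + sqrt(N**2 + (1/(-2 - 3))**2))*(N + N) = (1 + sqrt(N**2 + (1/(-5))**2))*(2*N) = (1 + sqrt(N**2 + (-1/5)**2))*(2*N) = (1 + sqrt(N**2 + 1/25))*(2*N) = (1 + sqrt(1/25 + N**2))*(2*N) = 2*N*(1 + sqrt(1/25 + N**2)))
(-21*(-3))*H(-1*(-3), 6) = (-21*(-3))*(2*(-1*(-3))*(5 + sqrt(1 + 25*(-1*(-3))**2))/5) = 63*((2/5)*3*(5 + sqrt(1 + 25*3**2))) = 63*((2/5)*3*(5 + sqrt(1 + 25*9))) = 63*((2/5)*3*(5 + sqrt(1 + 225))) = 63*((2/5)*3*(5 + sqrt(226))) = 63*(6 + 6*sqrt(226)/5) = 378 + 378*sqrt(226)/5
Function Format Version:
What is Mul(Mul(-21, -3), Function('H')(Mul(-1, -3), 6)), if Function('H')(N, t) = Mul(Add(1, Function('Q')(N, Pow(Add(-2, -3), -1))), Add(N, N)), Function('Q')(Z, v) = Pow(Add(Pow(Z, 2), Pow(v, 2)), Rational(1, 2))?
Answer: Add(378, Mul(Rational(378, 5), Pow(226, Rational(1, 2)))) ≈ 1514.5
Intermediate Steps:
Function('H')(N, t) = Mul(2, N, Add(1, Pow(Add(Rational(1, 25), Pow(N, 2)), Rational(1, 2)))) (Function('H')(N, t) = Mul(Add(1, Pow(Add(Pow(N, 2), Pow(Pow(Add(-2, -3), -1), 2)), Rational(1, 2))), Add(N, N)) = Mul(Add(1, Pow(Add(Pow(N, 2), Pow(Pow(-5, -1), 2)), Rational(1, 2))), Mul(2, N)) = Mul(Add(1, Pow(Add(Pow(N, 2), Pow(Rational(-1, 5), 2)), Rational(1, 2))), Mul(2, N)) = Mul(Add(1, Pow(Add(Pow(N, 2), Rational(1, 25)), Rational(1, 2))), Mul(2, N)) = Mul(Add(1, Pow(Add(Rational(1, 25), Pow(N, 2)), Rational(1, 2))), Mul(2, N)) = Mul(2, N, Add(1, Pow(Add(Rational(1, 25), Pow(N, 2)), Rational(1, 2)))))
Mul(Mul(-21, -3), Function('H')(Mul(-1, -3), 6)) = Mul(Mul(-21, -3), Mul(Rational(2, 5), Mul(-1, -3), Add(5, Pow(Add(1, Mul(25, Pow(Mul(-1, -3), 2))), Rational(1, 2))))) = Mul(63, Mul(Rational(2, 5), 3, Add(5, Pow(Add(1, Mul(25, Pow(3, 2))), Rational(1, 2))))) = Mul(63, Mul(Rational(2, 5), 3, Add(5, Pow(Add(1, Mul(25, 9)), Rational(1, 2))))) = Mul(63, Mul(Rational(2, 5), 3, Add(5, Pow(Add(1, 225), Rational(1, 2))))) = Mul(63, Mul(Rational(2, 5), 3, Add(5, Pow(226, Rational(1, 2))))) = Mul(63, Add(6, Mul(Rational(6, 5), Pow(226, Rational(1, 2))))) = Add(378, Mul(Rational(378, 5), Pow(226, Rational(1, 2))))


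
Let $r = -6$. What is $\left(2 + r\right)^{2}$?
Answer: $16$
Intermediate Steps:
$\left(2 + r\right)^{2} = \left(2 - 6\right)^{2} = \left(-4\right)^{2} = 16$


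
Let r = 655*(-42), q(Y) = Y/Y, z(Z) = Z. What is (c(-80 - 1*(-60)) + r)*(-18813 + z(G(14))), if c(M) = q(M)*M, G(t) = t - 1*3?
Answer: 517619060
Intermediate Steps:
G(t) = -3 + t (G(t) = t - 3 = -3 + t)
q(Y) = 1
c(M) = M (c(M) = 1*M = M)
r = -27510
(c(-80 - 1*(-60)) + r)*(-18813 + z(G(14))) = ((-80 - 1*(-60)) - 27510)*(-18813 + (-3 + 14)) = ((-80 + 60) - 27510)*(-18813 + 11) = (-20 - 27510)*(-18802) = -27530*(-18802) = 517619060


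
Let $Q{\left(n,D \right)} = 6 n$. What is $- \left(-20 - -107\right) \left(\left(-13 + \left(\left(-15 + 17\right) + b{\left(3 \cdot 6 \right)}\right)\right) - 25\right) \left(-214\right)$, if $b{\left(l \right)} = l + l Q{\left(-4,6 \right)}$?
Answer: $-8378100$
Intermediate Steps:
$b{\left(l \right)} = - 23 l$ ($b{\left(l \right)} = l + l 6 \left(-4\right) = l + l \left(-24\right) = l - 24 l = - 23 l$)
$- \left(-20 - -107\right) \left(\left(-13 + \left(\left(-15 + 17\right) + b{\left(3 \cdot 6 \right)}\right)\right) - 25\right) \left(-214\right) = - \left(-20 - -107\right) \left(\left(-13 + \left(\left(-15 + 17\right) - 23 \cdot 3 \cdot 6\right)\right) - 25\right) \left(-214\right) = - \left(-20 + 107\right) \left(\left(-13 + \left(2 - 414\right)\right) - 25\right) \left(-214\right) = - 87 \left(\left(-13 + \left(2 - 414\right)\right) - 25\right) \left(-214\right) = - 87 \left(\left(-13 - 412\right) - 25\right) \left(-214\right) = - 87 \left(-425 - 25\right) \left(-214\right) = - 87 \left(-450\right) \left(-214\right) = - \left(-39150\right) \left(-214\right) = \left(-1\right) 8378100 = -8378100$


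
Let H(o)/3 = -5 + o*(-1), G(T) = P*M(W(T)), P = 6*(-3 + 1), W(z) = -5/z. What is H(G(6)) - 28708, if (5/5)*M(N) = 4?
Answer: -28579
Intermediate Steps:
P = -12 (P = 6*(-2) = -12)
M(N) = 4
G(T) = -48 (G(T) = -12*4 = -48)
H(o) = -15 - 3*o (H(o) = 3*(-5 + o*(-1)) = 3*(-5 - o) = -15 - 3*o)
H(G(6)) - 28708 = (-15 - 3*(-48)) - 28708 = (-15 + 144) - 28708 = 129 - 28708 = -28579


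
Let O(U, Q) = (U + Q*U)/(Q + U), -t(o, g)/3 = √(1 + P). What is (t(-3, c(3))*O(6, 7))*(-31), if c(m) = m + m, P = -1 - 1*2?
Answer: 4464*I*√2/13 ≈ 485.62*I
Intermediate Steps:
P = -3 (P = -1 - 2 = -3)
c(m) = 2*m
t(o, g) = -3*I*√2 (t(o, g) = -3*√(1 - 3) = -3*I*√2)
O(U, Q) = (U + Q*U)/(Q + U)
(t(-3, c(3))*O(6, 7))*(-31) = ((-3*I*√2)*(6*(1 + 7)/(7 + 6)))*(-31) = ((-3*I*√2)*(6*8/13))*(-31) = ((-3*I*√2)*(6*(1/13)*8))*(-31) = (-3*I*√2*(48/13))*(-31) = -144*I*√2/13*(-31) = 4464*I*√2/13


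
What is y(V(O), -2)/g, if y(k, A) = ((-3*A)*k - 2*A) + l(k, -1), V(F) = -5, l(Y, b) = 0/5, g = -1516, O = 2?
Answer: 13/758 ≈ 0.017150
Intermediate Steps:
l(Y, b) = 0 (l(Y, b) = 0*(1/5) = 0)
y(k, A) = -2*A - 3*A*k (y(k, A) = ((-3*A)*k - 2*A) + 0 = (-3*A*k - 2*A) + 0 = (-2*A - 3*A*k) + 0 = -2*A - 3*A*k)
y(V(O), -2)/g = -2*(-2 - 3*(-5))/(-1516) = -2*(-2 + 15)*(-1/1516) = -2*13*(-1/1516) = -26*(-1/1516) = 13/758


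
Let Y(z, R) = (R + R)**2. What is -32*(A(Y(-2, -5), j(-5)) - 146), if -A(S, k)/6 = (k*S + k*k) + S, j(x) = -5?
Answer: -67328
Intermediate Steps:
Y(z, R) = 4*R**2 (Y(z, R) = (2*R)**2 = 4*R**2)
A(S, k) = -6*S - 6*k**2 - 6*S*k (A(S, k) = -6*((k*S + k*k) + S) = -6*((S*k + k**2) + S) = -6*((k**2 + S*k) + S) = -6*(S + k**2 + S*k) = -6*S - 6*k**2 - 6*S*k)
-32*(A(Y(-2, -5), j(-5)) - 146) = -32*((-24*(-5)**2 - 6*(-5)**2 - 6*4*(-5)**2*(-5)) - 146) = -32*((-24*25 - 6*25 - 6*4*25*(-5)) - 146) = -32*((-6*100 - 150 - 6*100*(-5)) - 146) = -32*((-600 - 150 + 3000) - 146) = -32*(2250 - 146) = -32*2104 = -67328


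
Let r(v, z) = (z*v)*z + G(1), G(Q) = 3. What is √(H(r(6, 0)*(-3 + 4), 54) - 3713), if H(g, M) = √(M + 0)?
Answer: √(-3713 + 3*√6) ≈ 60.874*I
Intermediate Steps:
r(v, z) = 3 + v*z² (r(v, z) = (z*v)*z + 3 = (v*z)*z + 3 = v*z² + 3 = 3 + v*z²)
H(g, M) = √M
√(H(r(6, 0)*(-3 + 4), 54) - 3713) = √(√54 - 3713) = √(3*√6 - 3713) = √(-3713 + 3*√6)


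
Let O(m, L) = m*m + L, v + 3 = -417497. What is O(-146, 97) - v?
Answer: 438913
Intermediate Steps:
v = -417500 (v = -3 - 417497 = -417500)
O(m, L) = L + m**2 (O(m, L) = m**2 + L = L + m**2)
O(-146, 97) - v = (97 + (-146)**2) - 1*(-417500) = (97 + 21316) + 417500 = 21413 + 417500 = 438913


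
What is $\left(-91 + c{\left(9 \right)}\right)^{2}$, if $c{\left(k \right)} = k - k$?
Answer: $8281$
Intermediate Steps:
$c{\left(k \right)} = 0$
$\left(-91 + c{\left(9 \right)}\right)^{2} = \left(-91 + 0\right)^{2} = \left(-91\right)^{2} = 8281$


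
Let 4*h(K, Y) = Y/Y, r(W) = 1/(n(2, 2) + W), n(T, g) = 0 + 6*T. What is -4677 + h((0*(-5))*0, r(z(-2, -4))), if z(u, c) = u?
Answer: -18707/4 ≈ -4676.8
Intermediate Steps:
n(T, g) = 6*T
r(W) = 1/(12 + W) (r(W) = 1/(6*2 + W) = 1/(12 + W))
h(K, Y) = ¼ (h(K, Y) = (Y/Y)/4 = (¼)*1 = ¼)
-4677 + h((0*(-5))*0, r(z(-2, -4))) = -4677 + ¼ = -18707/4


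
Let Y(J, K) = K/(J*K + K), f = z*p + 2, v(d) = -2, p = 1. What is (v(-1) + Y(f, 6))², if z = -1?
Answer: 9/4 ≈ 2.2500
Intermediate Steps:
f = 1 (f = -1*1 + 2 = -1 + 2 = 1)
Y(J, K) = K/(K + J*K)
(v(-1) + Y(f, 6))² = (-2 + 1/(1 + 1))² = (-2 + 1/2)² = (-2 + ½)² = (-3/2)² = 9/4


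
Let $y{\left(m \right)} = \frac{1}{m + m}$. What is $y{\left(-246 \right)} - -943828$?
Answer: $\frac{464363375}{492} \approx 9.4383 \cdot 10^{5}$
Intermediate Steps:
$y{\left(m \right)} = \frac{1}{2 m}$
$y{\left(-246 \right)} - -943828 = \frac{1}{2 \left(-246\right)} - -943828 = \frac{1}{2} \left(- \frac{1}{246}\right) + 943828 = - \frac{1}{492} + 943828 = \frac{464363375}{492}$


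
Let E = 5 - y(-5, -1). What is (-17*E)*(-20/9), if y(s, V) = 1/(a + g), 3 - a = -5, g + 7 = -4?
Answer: 5440/27 ≈ 201.48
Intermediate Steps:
g = -11 (g = -7 - 4 = -11)
a = 8 (a = 3 - 1*(-5) = 3 + 5 = 8)
y(s, V) = -1/3 (y(s, V) = 1/(8 - 11) = 1/(-3) = -1/3)
E = 16/3 (E = 5 - 1*(-1/3) = 5 + 1/3 = 16/3 ≈ 5.3333)
(-17*E)*(-20/9) = (-17*16/3)*(-20/9) = -(-5440)/(3*9) = -272/3*(-20/9) = 5440/27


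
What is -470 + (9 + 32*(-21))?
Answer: -1133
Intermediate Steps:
-470 + (9 + 32*(-21)) = -470 + (9 - 672) = -470 - 663 = -1133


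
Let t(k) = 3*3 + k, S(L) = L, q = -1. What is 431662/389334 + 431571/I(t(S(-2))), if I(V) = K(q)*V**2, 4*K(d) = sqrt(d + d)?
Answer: 19621/17697 - 123306*I*sqrt(2)/7 ≈ 1.1087 - 24912.0*I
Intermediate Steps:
K(d) = sqrt(2)*sqrt(d)/4 (K(d) = sqrt(d + d)/4 = sqrt(2*d)/4 = (sqrt(2)*sqrt(d))/4 = sqrt(2)*sqrt(d)/4)
t(k) = 9 + k
I(V) = I*sqrt(2)*V**2/4 (I(V) = (sqrt(2)*sqrt(-1)/4)*V**2 = (sqrt(2)*I/4)*V**2 = (I*sqrt(2)/4)*V**2 = I*sqrt(2)*V**2/4)
431662/389334 + 431571/I(t(S(-2))) = 431662/389334 + 431571/((I*sqrt(2)*(9 - 2)**2/4)) = 431662*(1/389334) + 431571/(((1/4)*I*sqrt(2)*7**2)) = 19621/17697 + 431571/(((1/4)*I*sqrt(2)*49)) = 19621/17697 + 431571/((49*I*sqrt(2)/4)) = 19621/17697 + 431571*(-2*I*sqrt(2)/49) = 19621/17697 - 123306*I*sqrt(2)/7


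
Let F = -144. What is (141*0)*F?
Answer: 0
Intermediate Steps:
(141*0)*F = (141*0)*(-144) = 0*(-144) = 0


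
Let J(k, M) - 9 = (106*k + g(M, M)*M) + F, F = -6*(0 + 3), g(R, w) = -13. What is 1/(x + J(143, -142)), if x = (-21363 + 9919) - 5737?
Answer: -1/186 ≈ -0.0053763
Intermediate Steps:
F = -18 (F = -6*3 = -18)
x = -17181 (x = -11444 - 5737 = -17181)
J(k, M) = -9 - 13*M + 106*k (J(k, M) = 9 + ((106*k - 13*M) - 18) = 9 + ((-13*M + 106*k) - 18) = 9 + (-18 - 13*M + 106*k) = -9 - 13*M + 106*k)
1/(x + J(143, -142)) = 1/(-17181 + (-9 - 13*(-142) + 106*143)) = 1/(-17181 + (-9 + 1846 + 15158)) = 1/(-17181 + 16995) = 1/(-186) = -1/186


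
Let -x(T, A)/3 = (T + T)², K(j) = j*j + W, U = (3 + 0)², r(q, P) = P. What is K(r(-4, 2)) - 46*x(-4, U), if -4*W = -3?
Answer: 35347/4 ≈ 8836.8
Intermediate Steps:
W = ¾ (W = -¼*(-3) = ¾ ≈ 0.75000)
U = 9 (U = 3² = 9)
K(j) = ¾ + j² (K(j) = j*j + ¾ = j² + ¾ = ¾ + j²)
x(T, A) = -12*T² (x(T, A) = -3*(T + T)² = -3*4*T² = -12*T²)
K(r(-4, 2)) - 46*x(-4, U) = (¾ + 2²) - (-552)*(-4)² = (¾ + 4) - (-552)*16 = 19/4 - 46*(-192) = 19/4 + 8832 = 35347/4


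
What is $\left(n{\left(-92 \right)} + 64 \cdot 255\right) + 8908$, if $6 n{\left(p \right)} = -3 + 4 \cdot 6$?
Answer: $\frac{50463}{2} \approx 25232.0$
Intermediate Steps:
$n{\left(p \right)} = \frac{7}{2}$ ($n{\left(p \right)} = \frac{-3 + 4 \cdot 6}{6} = \frac{-3 + 24}{6} = \frac{1}{6} \cdot 21 = \frac{7}{2}$)
$\left(n{\left(-92 \right)} + 64 \cdot 255\right) + 8908 = \left(\frac{7}{2} + 64 \cdot 255\right) + 8908 = \left(\frac{7}{2} + 16320\right) + 8908 = \frac{32647}{2} + 8908 = \frac{50463}{2}$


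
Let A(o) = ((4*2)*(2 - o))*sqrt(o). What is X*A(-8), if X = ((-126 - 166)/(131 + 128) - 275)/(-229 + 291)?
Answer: -184560*I*sqrt(2)/259 ≈ -1007.8*I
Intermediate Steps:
A(o) = sqrt(o)*(16 - 8*o) (A(o) = (8*(2 - o))*sqrt(o) = (16 - 8*o)*sqrt(o) = sqrt(o)*(16 - 8*o))
X = -2307/518 (X = (-292/259 - 275)/62 = (-292*1/259 - 275)*(1/62) = (-292/259 - 275)*(1/62) = -71517/259*1/62 = -2307/518 ≈ -4.4537)
X*A(-8) = -9228*sqrt(-8)*(2 - 1*(-8))/259 = -9228*2*I*sqrt(2)*(2 + 8)/259 = -9228*2*I*sqrt(2)*10/259 = -184560*I*sqrt(2)/259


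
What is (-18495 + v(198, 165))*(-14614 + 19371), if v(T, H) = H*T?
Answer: 67430475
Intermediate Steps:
(-18495 + v(198, 165))*(-14614 + 19371) = (-18495 + 165*198)*(-14614 + 19371) = (-18495 + 32670)*4757 = 14175*4757 = 67430475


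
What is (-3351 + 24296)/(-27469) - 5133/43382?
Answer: -1049634367/1191660158 ≈ -0.88082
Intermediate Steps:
(-3351 + 24296)/(-27469) - 5133/43382 = 20945*(-1/27469) - 5133*1/43382 = -20945/27469 - 5133/43382 = -1049634367/1191660158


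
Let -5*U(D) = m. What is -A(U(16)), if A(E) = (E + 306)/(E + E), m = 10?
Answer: 76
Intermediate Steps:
U(D) = -2 (U(D) = -⅕*10 = -2)
A(E) = (306 + E)/(2*E) (A(E) = (306 + E)/((2*E)) = (306 + E)*(1/(2*E)) = (306 + E)/(2*E))
-A(U(16)) = -(306 - 2)/(2*(-2)) = -(-1)*304/(2*2) = -1*(-76) = 76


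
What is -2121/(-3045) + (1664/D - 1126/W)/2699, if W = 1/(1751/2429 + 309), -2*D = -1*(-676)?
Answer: -1588204425617/12357816835 ≈ -128.52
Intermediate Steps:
D = -338 (D = -(-1)*(-676)/2 = -1/2*676 = -338)
W = 2429/752312 (W = 1/(1751*(1/2429) + 309) = 1/(1751/2429 + 309) = 1/(752312/2429) = 2429/752312 ≈ 0.0032287)
-2121/(-3045) + (1664/D - 1126/W)/2699 = -2121/(-3045) + (1664/(-338) - 1126/2429/752312)/2699 = -2121*(-1/3045) + (1664*(-1/338) - 1126*752312/2429)*(1/2699) = 101/145 + (-64/13 - 847103312/2429)*(1/2699) = 101/145 - 11012498512/31577*1/2699 = 101/145 - 11012498512/85226323 = -1588204425617/12357816835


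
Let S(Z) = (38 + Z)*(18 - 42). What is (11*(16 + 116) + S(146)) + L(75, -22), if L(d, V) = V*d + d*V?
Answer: -6264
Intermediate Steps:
L(d, V) = 2*V*d (L(d, V) = V*d + V*d = 2*V*d)
S(Z) = -912 - 24*Z (S(Z) = (38 + Z)*(-24) = -912 - 24*Z)
(11*(16 + 116) + S(146)) + L(75, -22) = (11*(16 + 116) + (-912 - 24*146)) + 2*(-22)*75 = (11*132 + (-912 - 3504)) - 3300 = (1452 - 4416) - 3300 = -2964 - 3300 = -6264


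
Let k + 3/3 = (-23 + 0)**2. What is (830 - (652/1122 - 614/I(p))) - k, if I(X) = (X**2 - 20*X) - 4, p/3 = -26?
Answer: 646118947/2143020 ≈ 301.50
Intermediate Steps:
p = -78 (p = 3*(-26) = -78)
I(X) = -4 + X**2 - 20*X
k = 528 (k = -1 + (-23 + 0)**2 = -1 + (-23)**2 = -1 + 529 = 528)
(830 - (652/1122 - 614/I(p))) - k = (830 - (652/1122 - 614/(-4 + (-78)**2 - 20*(-78)))) - 1*528 = (830 - (652*(1/1122) - 614/(-4 + 6084 + 1560))) - 528 = (830 - (326/561 - 614/7640)) - 528 = (830 - (326/561 - 614*1/7640)) - 528 = (830 - (326/561 - 307/3820)) - 528 = (830 - 1*1073093/2143020) - 528 = (830 - 1073093/2143020) - 528 = 1777633507/2143020 - 528 = 646118947/2143020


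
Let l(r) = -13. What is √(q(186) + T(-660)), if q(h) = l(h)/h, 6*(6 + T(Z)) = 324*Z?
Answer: I*√1233211434/186 ≈ 188.8*I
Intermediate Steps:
T(Z) = -6 + 54*Z (T(Z) = -6 + (324*Z)/6 = -6 + 54*Z)
q(h) = -13/h
√(q(186) + T(-660)) = √(-13/186 + (-6 + 54*(-660))) = √(-13*1/186 + (-6 - 35640)) = √(-13/186 - 35646) = √(-6630169/186) = I*√1233211434/186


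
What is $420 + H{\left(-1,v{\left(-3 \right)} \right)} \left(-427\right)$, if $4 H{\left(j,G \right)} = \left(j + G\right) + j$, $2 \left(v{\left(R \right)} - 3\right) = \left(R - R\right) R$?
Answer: $\frac{1253}{4} \approx 313.25$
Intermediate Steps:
$v{\left(R \right)} = 3$ ($v{\left(R \right)} = 3 + \frac{\left(R - R\right) R}{2} = 3 + \frac{0 R}{2} = 3 + \frac{1}{2} \cdot 0 = 3 + 0 = 3$)
$H{\left(j,G \right)} = \frac{j}{2} + \frac{G}{4}$ ($H{\left(j,G \right)} = \frac{\left(j + G\right) + j}{4} = \frac{\left(G + j\right) + j}{4} = \frac{G + 2 j}{4} = \frac{j}{2} + \frac{G}{4}$)
$420 + H{\left(-1,v{\left(-3 \right)} \right)} \left(-427\right) = 420 + \left(\frac{1}{2} \left(-1\right) + \frac{1}{4} \cdot 3\right) \left(-427\right) = 420 + \left(- \frac{1}{2} + \frac{3}{4}\right) \left(-427\right) = 420 + \frac{1}{4} \left(-427\right) = 420 - \frac{427}{4} = \frac{1253}{4}$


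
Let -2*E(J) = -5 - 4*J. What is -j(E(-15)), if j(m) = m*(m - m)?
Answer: 0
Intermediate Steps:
E(J) = 5/2 + 2*J (E(J) = -(-5 - 4*J)/2 = 5/2 + 2*J)
j(m) = 0 (j(m) = m*0 = 0)
-j(E(-15)) = -1*0 = 0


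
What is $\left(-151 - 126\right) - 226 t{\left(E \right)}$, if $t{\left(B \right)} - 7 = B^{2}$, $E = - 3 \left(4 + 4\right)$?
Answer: $-132035$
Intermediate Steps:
$E = -24$ ($E = \left(-3\right) 8 = -24$)
$t{\left(B \right)} = 7 + B^{2}$
$\left(-151 - 126\right) - 226 t{\left(E \right)} = \left(-151 - 126\right) - 226 \left(7 + \left(-24\right)^{2}\right) = \left(-151 - 126\right) - 226 \left(7 + 576\right) = -277 - 131758 = -132035$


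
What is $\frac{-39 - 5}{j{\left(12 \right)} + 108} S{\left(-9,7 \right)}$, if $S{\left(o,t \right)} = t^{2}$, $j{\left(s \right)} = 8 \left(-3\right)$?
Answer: $- \frac{77}{3} \approx -25.667$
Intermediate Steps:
$j{\left(s \right)} = -24$
$\frac{-39 - 5}{j{\left(12 \right)} + 108} S{\left(-9,7 \right)} = \frac{-39 - 5}{-24 + 108} \cdot 7^{2} = - \frac{44}{84} \cdot 49 = \left(-44\right) \frac{1}{84} \cdot 49 = \left(- \frac{11}{21}\right) 49 = - \frac{77}{3}$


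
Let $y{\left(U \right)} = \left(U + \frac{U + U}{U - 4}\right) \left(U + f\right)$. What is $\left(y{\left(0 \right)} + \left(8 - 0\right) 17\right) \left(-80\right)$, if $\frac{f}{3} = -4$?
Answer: $-10880$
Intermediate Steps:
$f = -12$ ($f = 3 \left(-4\right) = -12$)
$y{\left(U \right)} = \left(-12 + U\right) \left(U + \frac{2 U}{-4 + U}\right)$ ($y{\left(U \right)} = \left(U + \frac{U + U}{U - 4}\right) \left(U - 12\right) = \left(U + \frac{2 U}{-4 + U}\right) \left(-12 + U\right) = \left(-12 + U\right) \left(U + \frac{2 U}{-4 + U}\right)$)
$\left(y{\left(0 \right)} + \left(8 - 0\right) 17\right) \left(-80\right) = \left(\frac{0 \left(24 + 0^{2} - 0\right)}{-4 + 0} + \left(8 - 0\right) 17\right) \left(-80\right) = \left(\frac{0 \left(24 + 0 + 0\right)}{-4} + \left(8 + 0\right) 17\right) \left(-80\right) = \left(0 \left(- \frac{1}{4}\right) 24 + 8 \cdot 17\right) \left(-80\right) = \left(0 + 136\right) \left(-80\right) = 136 \left(-80\right) = -10880$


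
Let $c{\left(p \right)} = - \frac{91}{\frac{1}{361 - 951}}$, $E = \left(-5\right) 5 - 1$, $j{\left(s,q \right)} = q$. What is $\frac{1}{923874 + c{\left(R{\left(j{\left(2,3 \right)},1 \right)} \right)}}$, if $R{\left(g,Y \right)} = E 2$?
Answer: $\frac{1}{977564} \approx 1.023 \cdot 10^{-6}$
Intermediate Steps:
$E = -26$ ($E = -25 - 1 = -26$)
$R{\left(g,Y \right)} = -52$ ($R{\left(g,Y \right)} = \left(-26\right) 2 = -52$)
$c{\left(p \right)} = 53690$ ($c{\left(p \right)} = - \frac{91}{\frac{1}{-590}} = - \frac{91}{- \frac{1}{590}} = \left(-91\right) \left(-590\right) = 53690$)
$\frac{1}{923874 + c{\left(R{\left(j{\left(2,3 \right)},1 \right)} \right)}} = \frac{1}{923874 + 53690} = \frac{1}{977564}$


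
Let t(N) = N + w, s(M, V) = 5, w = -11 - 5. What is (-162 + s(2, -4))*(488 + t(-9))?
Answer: -72691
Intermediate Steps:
w = -16
t(N) = -16 + N (t(N) = N - 16 = -16 + N)
(-162 + s(2, -4))*(488 + t(-9)) = (-162 + 5)*(488 + (-16 - 9)) = -157*(488 - 25) = -157*463 = -72691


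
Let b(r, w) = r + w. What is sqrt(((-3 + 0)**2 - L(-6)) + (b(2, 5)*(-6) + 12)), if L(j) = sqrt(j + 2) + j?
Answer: sqrt(-15 - 2*I) ≈ 0.25763 - 3.8815*I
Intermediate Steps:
L(j) = j + sqrt(2 + j) (L(j) = sqrt(2 + j) + j = j + sqrt(2 + j))
sqrt(((-3 + 0)**2 - L(-6)) + (b(2, 5)*(-6) + 12)) = sqrt(((-3 + 0)**2 - (-6 + sqrt(2 - 6))) + ((2 + 5)*(-6) + 12)) = sqrt(((-3)**2 - (-6 + sqrt(-4))) + (7*(-6) + 12)) = sqrt((9 - (-6 + 2*I)) + (-42 + 12)) = sqrt((9 + (6 - 2*I)) - 30) = sqrt((15 - 2*I) - 30) = sqrt(-15 - 2*I)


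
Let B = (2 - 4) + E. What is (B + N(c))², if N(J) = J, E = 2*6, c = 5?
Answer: 225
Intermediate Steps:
E = 12
B = 10 (B = (2 - 4) + 12 = -2 + 12 = 10)
(B + N(c))² = (10 + 5)² = 15² = 225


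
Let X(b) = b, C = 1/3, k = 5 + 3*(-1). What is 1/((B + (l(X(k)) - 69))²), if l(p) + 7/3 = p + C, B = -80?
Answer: 1/22201 ≈ 4.5043e-5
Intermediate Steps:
k = 2 (k = 5 - 3 = 2)
C = ⅓ (C = 1*(⅓) = ⅓ ≈ 0.33333)
l(p) = -2 + p (l(p) = -7/3 + (p + ⅓) = -7/3 + (⅓ + p) = -2 + p)
1/((B + (l(X(k)) - 69))²) = 1/((-80 + ((-2 + 2) - 69))²) = 1/((-80 + (0 - 69))²) = 1/((-80 - 69)²) = 1/((-149)²) = 1/22201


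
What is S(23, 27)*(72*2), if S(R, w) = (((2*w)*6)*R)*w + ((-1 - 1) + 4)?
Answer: 28973664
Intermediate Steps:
S(R, w) = 2 + 12*R*w² (S(R, w) = ((12*w)*R)*w + (-2 + 4) = (12*R*w)*w + 2 = 12*R*w² + 2 = 2 + 12*R*w²)
S(23, 27)*(72*2) = (2 + 12*23*27²)*(72*2) = (2 + 12*23*729)*144 = (2 + 201204)*144 = 201206*144 = 28973664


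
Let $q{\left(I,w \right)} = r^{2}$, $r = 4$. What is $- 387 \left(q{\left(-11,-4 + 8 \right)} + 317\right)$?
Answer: $-128871$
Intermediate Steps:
$q{\left(I,w \right)} = 16$ ($q{\left(I,w \right)} = 4^{2} = 16$)
$- 387 \left(q{\left(-11,-4 + 8 \right)} + 317\right) = - 387 \left(16 + 317\right) = \left(-387\right) 333 = -128871$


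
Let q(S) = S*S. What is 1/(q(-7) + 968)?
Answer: 1/1017 ≈ 0.00098328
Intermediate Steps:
q(S) = S**2
1/(q(-7) + 968) = 1/((-7)**2 + 968) = 1/(49 + 968) = 1/1017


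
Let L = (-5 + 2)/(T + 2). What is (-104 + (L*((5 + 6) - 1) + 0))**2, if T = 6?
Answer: 185761/16 ≈ 11610.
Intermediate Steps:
L = -3/8 (L = (-5 + 2)/(6 + 2) = -3/8 ≈ -0.37500)
(-104 + (L*((5 + 6) - 1) + 0))**2 = (-104 + (-3*((5 + 6) - 1)/8 + 0))**2 = (-104 + (-3*(11 - 1)/8 + 0))**2 = (-104 + (-3/8*10 + 0))**2 = (-104 + (-15/4 + 0))**2 = (-104 - 15/4)**2 = (-431/4)**2 = 185761/16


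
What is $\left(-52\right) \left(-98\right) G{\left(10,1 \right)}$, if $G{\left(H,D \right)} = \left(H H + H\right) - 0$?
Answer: $560560$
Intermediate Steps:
$G{\left(H,D \right)} = H + H^{2}$ ($G{\left(H,D \right)} = \left(H^{2} + H\right) + 0 = \left(H + H^{2}\right) + 0 = H + H^{2}$)
$\left(-52\right) \left(-98\right) G{\left(10,1 \right)} = \left(-52\right) \left(-98\right) 10 \left(1 + 10\right) = 5096 \cdot 10 \cdot 11 = 5096 \cdot 110 = 560560$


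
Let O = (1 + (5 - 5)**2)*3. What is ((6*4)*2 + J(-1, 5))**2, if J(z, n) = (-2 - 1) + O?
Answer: 2304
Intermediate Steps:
O = 3 (O = (1 + 0**2)*3 = (1 + 0)*3 = 1*3 = 3)
J(z, n) = 0 (J(z, n) = (-2 - 1) + 3 = -3 + 3 = 0)
((6*4)*2 + J(-1, 5))**2 = ((6*4)*2 + 0)**2 = (24*2 + 0)**2 = (48 + 0)**2 = 48**2 = 2304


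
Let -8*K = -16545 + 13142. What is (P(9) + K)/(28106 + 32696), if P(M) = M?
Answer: 3475/486416 ≈ 0.0071441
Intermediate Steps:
K = 3403/8 (K = -(-16545 + 13142)/8 = -1/8*(-3403) = 3403/8 ≈ 425.38)
(P(9) + K)/(28106 + 32696) = (9 + 3403/8)/(28106 + 32696) = (3475/8)/60802 = (3475/8)*(1/60802) = 3475/486416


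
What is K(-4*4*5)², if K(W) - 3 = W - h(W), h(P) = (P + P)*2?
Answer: 59049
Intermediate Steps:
h(P) = 4*P (h(P) = (2*P)*2 = 4*P)
K(W) = 3 - 3*W (K(W) = 3 + (W - 4*W) = 3 - 3*W)
K(-4*4*5)² = (3 - 3*(-4*4)*5)² = (3 - (-48)*5)² = (3 - 3*(-80))² = (3 + 240)² = 243² = 59049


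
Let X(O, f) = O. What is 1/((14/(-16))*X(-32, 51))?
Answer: 1/28 ≈ 0.035714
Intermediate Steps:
1/((14/(-16))*X(-32, 51)) = 1/((14/(-16))*(-32)) = 1/((14*(-1/16))*(-32)) = 1/(-7/8*(-32)) = 1/28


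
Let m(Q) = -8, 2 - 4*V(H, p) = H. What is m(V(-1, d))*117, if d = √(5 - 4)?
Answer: -936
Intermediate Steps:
d = 1 (d = √1 = 1)
V(H, p) = ½ - H/4
m(V(-1, d))*117 = -8*117 = -936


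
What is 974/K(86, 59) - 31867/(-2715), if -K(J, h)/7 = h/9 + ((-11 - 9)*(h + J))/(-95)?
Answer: 962286419/120510705 ≈ 7.9851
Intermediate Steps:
K(J, h) = -385*h/171 - 28*J/19 (K(J, h) = -7*(h/9 + ((-11 - 9)*(h + J))/(-95)) = -7*(h*(⅑) - 20*(J + h)*(-1/95)) = -7*(h/9 + (-20*J - 20*h)*(-1/95)) = -7*(h/9 + (4*J/19 + 4*h/19)) = -7*(4*J/19 + 55*h/171) = -385*h/171 - 28*J/19)
974/K(86, 59) - 31867/(-2715) = 974/(-385/171*59 - 28/19*86) - 31867/(-2715) = 974/(-22715/171 - 2408/19) - 31867*(-1/2715) = 974/(-44387/171) + 31867/2715 = 974*(-171/44387) + 31867/2715 = -166554/44387 + 31867/2715 = 962286419/120510705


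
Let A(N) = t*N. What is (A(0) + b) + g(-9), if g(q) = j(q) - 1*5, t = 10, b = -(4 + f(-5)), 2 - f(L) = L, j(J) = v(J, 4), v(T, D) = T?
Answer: -25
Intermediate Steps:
j(J) = J
f(L) = 2 - L
b = -11 (b = -(4 + (2 - 1*(-5))) = -(4 + (2 + 5)) = -(4 + 7) = -1*11 = -11)
g(q) = -5 + q (g(q) = q - 1*5 = q - 5 = -5 + q)
A(N) = 10*N
(A(0) + b) + g(-9) = (10*0 - 11) + (-5 - 9) = (0 - 11) - 14 = -11 - 14 = -25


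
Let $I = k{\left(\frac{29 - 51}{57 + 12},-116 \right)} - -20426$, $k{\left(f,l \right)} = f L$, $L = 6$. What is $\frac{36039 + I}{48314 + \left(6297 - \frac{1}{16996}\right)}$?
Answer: $\frac{22071872396}{21347876765} \approx 1.0339$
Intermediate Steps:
$k{\left(f,l \right)} = 6 f$ ($k{\left(f,l \right)} = f 6 = 6 f$)
$I = \frac{469754}{23}$ ($I = 6 \frac{29 - 51}{57 + 12} - -20426 = 6 \left(- \frac{22}{69}\right) + 20426 = - \frac{44}{23} + 20426 = \frac{469754}{23} \approx 20424.0$)
$\frac{36039 + I}{48314 + \left(6297 - \frac{1}{16996}\right)} = \frac{36039 + \frac{469754}{23}}{48314 + \left(6297 - \frac{1}{16996}\right)} = \frac{1298651}{23 \left(48314 + \left(6297 - \frac{1}{16996}\right)\right)} = \frac{1298651}{23 \left(48314 + \frac{107023811}{16996}\right)} = \frac{1298651}{23 \cdot \frac{928168555}{16996}} = \frac{1298651}{23} \cdot \frac{16996}{928168555} = \frac{22071872396}{21347876765}$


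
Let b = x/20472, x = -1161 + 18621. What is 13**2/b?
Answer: 288314/1455 ≈ 198.15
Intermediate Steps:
x = 17460
b = 1455/1706 (b = 17460/20472 = 17460*(1/20472) = 1455/1706 ≈ 0.85287)
13**2/b = 13**2/(1455/1706) = 169*(1706/1455) = 288314/1455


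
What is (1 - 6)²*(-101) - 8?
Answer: -2533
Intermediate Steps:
(1 - 6)²*(-101) - 8 = (-5)²*(-101) - 8 = 25*(-101) - 8 = -2525 - 8 = -2533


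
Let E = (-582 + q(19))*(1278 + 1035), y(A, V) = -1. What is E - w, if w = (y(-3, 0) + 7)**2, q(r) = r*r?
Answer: -511209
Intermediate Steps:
q(r) = r**2
w = 36 (w = (-1 + 7)**2 = 6**2 = 36)
E = -511173 (E = (-582 + 19**2)*(1278 + 1035) = (-582 + 361)*2313 = -221*2313 = -511173)
E - w = -511173 - 1*36 = -511173 - 36 = -511209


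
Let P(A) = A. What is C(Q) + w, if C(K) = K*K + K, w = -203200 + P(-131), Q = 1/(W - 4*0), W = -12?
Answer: -29279675/144 ≈ -2.0333e+5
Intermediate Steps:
Q = -1/12 (Q = 1/(-12 - 4*0) = 1/(-12 + 0) = 1/(-12) = -1/12 ≈ -0.083333)
w = -203331 (w = -203200 - 131 = -203331)
C(K) = K + K² (C(K) = K² + K = K + K²)
C(Q) + w = -(1 - 1/12)/12 - 203331 = -1/12*11/12 - 203331 = -11/144 - 203331 = -29279675/144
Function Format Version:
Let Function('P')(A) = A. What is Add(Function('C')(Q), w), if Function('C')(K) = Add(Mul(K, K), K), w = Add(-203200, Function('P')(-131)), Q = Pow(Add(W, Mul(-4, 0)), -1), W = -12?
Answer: Rational(-29279675, 144) ≈ -2.0333e+5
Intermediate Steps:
Q = Rational(-1, 12) (Q = Pow(Add(-12, Mul(-4, 0)), -1) = Pow(Add(-12, 0), -1) = Pow(-12, -1) = Rational(-1, 12) ≈ -0.083333)
w = -203331 (w = Add(-203200, -131) = -203331)
Function('C')(K) = Add(K, Pow(K, 2)) (Function('C')(K) = Add(Pow(K, 2), K) = Add(K, Pow(K, 2)))
Add(Function('C')(Q), w) = Add(Mul(Rational(-1, 12), Add(1, Rational(-1, 12))), -203331) = Add(Mul(Rational(-1, 12), Rational(11, 12)), -203331) = Add(Rational(-11, 144), -203331) = Rational(-29279675, 144)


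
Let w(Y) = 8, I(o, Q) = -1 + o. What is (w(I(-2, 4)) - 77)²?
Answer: 4761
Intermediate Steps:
(w(I(-2, 4)) - 77)² = (8 - 77)² = (-69)² = 4761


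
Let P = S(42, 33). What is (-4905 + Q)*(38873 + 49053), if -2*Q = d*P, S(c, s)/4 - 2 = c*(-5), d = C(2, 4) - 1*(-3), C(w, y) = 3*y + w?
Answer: 190535642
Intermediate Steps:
C(w, y) = w + 3*y
d = 17 (d = (2 + 3*4) - 1*(-3) = (2 + 12) + 3 = 14 + 3 = 17)
S(c, s) = 8 - 20*c (S(c, s) = 8 + 4*(c*(-5)) = 8 + 4*(-5*c) = 8 - 20*c)
P = -832 (P = 8 - 20*42 = 8 - 840 = -832)
Q = 7072 (Q = -17*(-832)/2 = -½*(-14144) = 7072)
(-4905 + Q)*(38873 + 49053) = (-4905 + 7072)*(38873 + 49053) = 2167*87926 = 190535642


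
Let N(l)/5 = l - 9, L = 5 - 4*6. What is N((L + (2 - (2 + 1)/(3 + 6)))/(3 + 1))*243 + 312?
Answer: -15888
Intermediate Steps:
L = -19 (L = 5 - 24 = -19)
N(l) = -45 + 5*l (N(l) = 5*(l - 9) = 5*(-9 + l) = -45 + 5*l)
N((L + (2 - (2 + 1)/(3 + 6)))/(3 + 1))*243 + 312 = (-45 + 5*((-19 + (2 - (2 + 1)/(3 + 6)))/(3 + 1)))*243 + 312 = (-45 + 5*((-19 + (2 - 3/9))/4))*243 + 312 = (-45 + 5*((-19 + (2 - 3/9))*(¼)))*243 + 312 = (-45 + 5*((-19 + (2 - 1*⅓))*(¼)))*243 + 312 = (-45 + 5*((-19 + (2 - ⅓))*(¼)))*243 + 312 = (-45 + 5*((-19 + 5/3)*(¼)))*243 + 312 = (-45 + 5*(-52/3*¼))*243 + 312 = (-45 + 5*(-13/3))*243 + 312 = (-45 - 65/3)*243 + 312 = -200/3*243 + 312 = -16200 + 312 = -15888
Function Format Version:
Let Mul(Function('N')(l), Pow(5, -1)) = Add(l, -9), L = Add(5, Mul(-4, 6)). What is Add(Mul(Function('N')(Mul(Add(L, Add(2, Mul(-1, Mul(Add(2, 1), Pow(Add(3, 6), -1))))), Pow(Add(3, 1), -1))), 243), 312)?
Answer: -15888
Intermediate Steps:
L = -19 (L = Add(5, -24) = -19)
Function('N')(l) = Add(-45, Mul(5, l)) (Function('N')(l) = Mul(5, Add(l, -9)) = Mul(5, Add(-9, l)) = Add(-45, Mul(5, l)))
Add(Mul(Function('N')(Mul(Add(L, Add(2, Mul(-1, Mul(Add(2, 1), Pow(Add(3, 6), -1))))), Pow(Add(3, 1), -1))), 243), 312) = Add(Mul(Add(-45, Mul(5, Mul(Add(-19, Add(2, Mul(-1, Mul(Add(2, 1), Pow(Add(3, 6), -1))))), Pow(Add(3, 1), -1)))), 243), 312) = Add(Mul(Add(-45, Mul(5, Mul(Add(-19, Add(2, Mul(-1, Mul(3, Pow(9, -1))))), Pow(4, -1)))), 243), 312) = Add(Mul(Add(-45, Mul(5, Mul(Add(-19, Add(2, Mul(-1, Mul(3, Rational(1, 9))))), Rational(1, 4)))), 243), 312) = Add(Mul(Add(-45, Mul(5, Mul(Add(-19, Add(2, Mul(-1, Rational(1, 3)))), Rational(1, 4)))), 243), 312) = Add(Mul(Add(-45, Mul(5, Mul(Add(-19, Add(2, Rational(-1, 3))), Rational(1, 4)))), 243), 312) = Add(Mul(Add(-45, Mul(5, Mul(Add(-19, Rational(5, 3)), Rational(1, 4)))), 243), 312) = Add(Mul(Add(-45, Mul(5, Mul(Rational(-52, 3), Rational(1, 4)))), 243), 312) = Add(Mul(Add(-45, Mul(5, Rational(-13, 3))), 243), 312) = Add(Mul(Add(-45, Rational(-65, 3)), 243), 312) = Add(Mul(Rational(-200, 3), 243), 312) = Add(-16200, 312) = -15888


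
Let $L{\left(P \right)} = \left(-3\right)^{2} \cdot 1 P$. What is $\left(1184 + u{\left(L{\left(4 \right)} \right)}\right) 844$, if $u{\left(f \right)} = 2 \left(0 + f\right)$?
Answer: $1060064$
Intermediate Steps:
$L{\left(P \right)} = 9 P$ ($L{\left(P \right)} = 9 \cdot 1 P = 9 P$)
$u{\left(f \right)} = 2 f$
$\left(1184 + u{\left(L{\left(4 \right)} \right)}\right) 844 = \left(1184 + 2 \cdot 9 \cdot 4\right) 844 = \left(1184 + 2 \cdot 36\right) 844 = \left(1184 + 72\right) 844 = 1256 \cdot 844 = 1060064$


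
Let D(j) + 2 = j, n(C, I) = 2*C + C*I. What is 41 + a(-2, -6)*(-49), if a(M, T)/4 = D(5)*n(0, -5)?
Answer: 41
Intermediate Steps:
D(j) = -2 + j
a(M, T) = 0 (a(M, T) = 4*((-2 + 5)*(0*(2 - 5))) = 4*(3*(0*(-3))) = 4*(3*0) = 4*0 = 0)
41 + a(-2, -6)*(-49) = 41 + 0*(-49) = 41 + 0 = 41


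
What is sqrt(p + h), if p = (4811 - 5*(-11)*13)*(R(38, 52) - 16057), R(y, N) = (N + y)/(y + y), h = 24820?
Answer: I*sqrt(32020562117)/19 ≈ 9418.0*I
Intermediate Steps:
R(y, N) = (N + y)/(2*y) (R(y, N) = (N + y)/((2*y)) = (N + y)*(1/(2*y)) = (N + y)/(2*y))
p = -1685764323/19 (p = (4811 - 5*(-11)*13)*((1/2)*(52 + 38)/38 - 16057) = (4811 + 55*13)*((1/2)*(1/38)*90 - 16057) = (4811 + 715)*(45/38 - 16057) = 5526*(-610121/38) = -1685764323/19 ≈ -8.8724e+7)
sqrt(p + h) = sqrt(-1685764323/19 + 24820) = sqrt(-1685292743/19) = I*sqrt(32020562117)/19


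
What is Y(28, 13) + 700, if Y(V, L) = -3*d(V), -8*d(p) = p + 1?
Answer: 5687/8 ≈ 710.88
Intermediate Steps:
d(p) = -⅛ - p/8 (d(p) = -(p + 1)/8 = -(1 + p)/8 = -⅛ - p/8)
Y(V, L) = 3/8 + 3*V/8 (Y(V, L) = -3*(-⅛ - V/8) = 3/8 + 3*V/8)
Y(28, 13) + 700 = (3/8 + (3/8)*28) + 700 = (3/8 + 21/2) + 700 = 87/8 + 700 = 5687/8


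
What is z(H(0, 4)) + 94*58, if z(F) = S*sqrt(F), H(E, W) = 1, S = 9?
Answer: 5461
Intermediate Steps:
z(F) = 9*sqrt(F)
z(H(0, 4)) + 94*58 = 9*sqrt(1) + 94*58 = 9*1 + 5452 = 9 + 5452 = 5461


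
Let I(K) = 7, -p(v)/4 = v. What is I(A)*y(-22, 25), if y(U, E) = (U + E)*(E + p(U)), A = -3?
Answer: 2373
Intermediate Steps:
p(v) = -4*v
y(U, E) = (E + U)*(E - 4*U) (y(U, E) = (U + E)*(E - 4*U) = (E + U)*(E - 4*U))
I(A)*y(-22, 25) = 7*(25² - 4*(-22)² - 3*25*(-22)) = 7*(625 - 4*484 + 1650) = 7*(625 - 1936 + 1650) = 7*339 = 2373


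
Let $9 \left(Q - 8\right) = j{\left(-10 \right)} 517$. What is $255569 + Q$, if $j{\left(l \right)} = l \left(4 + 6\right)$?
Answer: $\frac{2248493}{9} \approx 2.4983 \cdot 10^{5}$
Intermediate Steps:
$j{\left(l \right)} = 10 l$ ($j{\left(l \right)} = l 10 = 10 l$)
$Q = - \frac{51628}{9}$ ($Q = 8 + \frac{10 \left(-10\right) 517}{9} = 8 + \frac{\left(-100\right) 517}{9} = 8 + \frac{1}{9} \left(-51700\right) = 8 - \frac{51700}{9} = - \frac{51628}{9} \approx -5736.4$)
$255569 + Q = 255569 - \frac{51628}{9} = \frac{2248493}{9}$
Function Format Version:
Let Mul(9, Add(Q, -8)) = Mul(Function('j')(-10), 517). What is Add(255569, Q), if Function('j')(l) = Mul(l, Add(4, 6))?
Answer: Rational(2248493, 9) ≈ 2.4983e+5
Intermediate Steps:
Function('j')(l) = Mul(10, l) (Function('j')(l) = Mul(l, 10) = Mul(10, l))
Q = Rational(-51628, 9) (Q = Add(8, Mul(Rational(1, 9), Mul(Mul(10, -10), 517))) = Add(8, Mul(Rational(1, 9), Mul(-100, 517))) = Add(8, Mul(Rational(1, 9), -51700)) = Add(8, Rational(-51700, 9)) = Rational(-51628, 9) ≈ -5736.4)
Add(255569, Q) = Add(255569, Rational(-51628, 9)) = Rational(2248493, 9)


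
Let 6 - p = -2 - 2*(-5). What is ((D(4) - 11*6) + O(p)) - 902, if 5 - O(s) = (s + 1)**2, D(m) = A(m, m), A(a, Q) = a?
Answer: -960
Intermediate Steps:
D(m) = m
p = -2 (p = 6 - (-2 - 2*(-5)) = 6 - (-2 + 10) = 6 - 1*8 = 6 - 8 = -2)
O(s) = 5 - (1 + s)**2 (O(s) = 5 - (s + 1)**2 = 5 - (1 + s)**2)
((D(4) - 11*6) + O(p)) - 902 = ((4 - 11*6) + (5 - (1 - 2)**2)) - 902 = ((4 - 66) + (5 - 1*(-1)**2)) - 902 = (-62 + (5 - 1*1)) - 902 = (-62 + (5 - 1)) - 902 = (-62 + 4) - 902 = -58 - 902 = -960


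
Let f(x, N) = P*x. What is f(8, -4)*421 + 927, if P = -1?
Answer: -2441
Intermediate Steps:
f(x, N) = -x
f(8, -4)*421 + 927 = -1*8*421 + 927 = -8*421 + 927 = -3368 + 927 = -2441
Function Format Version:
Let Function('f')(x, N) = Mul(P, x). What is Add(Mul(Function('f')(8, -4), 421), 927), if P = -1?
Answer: -2441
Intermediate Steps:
Function('f')(x, N) = Mul(-1, x)
Add(Mul(Function('f')(8, -4), 421), 927) = Add(Mul(Mul(-1, 8), 421), 927) = Add(Mul(-8, 421), 927) = Add(-3368, 927) = -2441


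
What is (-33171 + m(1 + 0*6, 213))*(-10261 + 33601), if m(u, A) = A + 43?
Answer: -768236100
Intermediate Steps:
m(u, A) = 43 + A
(-33171 + m(1 + 0*6, 213))*(-10261 + 33601) = (-33171 + (43 + 213))*(-10261 + 33601) = (-33171 + 256)*23340 = -32915*23340 = -768236100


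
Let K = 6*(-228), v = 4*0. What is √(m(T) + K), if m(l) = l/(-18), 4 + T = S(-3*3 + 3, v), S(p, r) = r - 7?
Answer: I*√49226/6 ≈ 36.978*I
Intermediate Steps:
v = 0
S(p, r) = -7 + r
T = -11 (T = -4 + (-7 + 0) = -4 - 7 = -11)
m(l) = -l/18 (m(l) = l*(-1/18) = -l/18)
K = -1368
√(m(T) + K) = √(-1/18*(-11) - 1368) = √(11/18 - 1368) = √(-24613/18) = I*√49226/6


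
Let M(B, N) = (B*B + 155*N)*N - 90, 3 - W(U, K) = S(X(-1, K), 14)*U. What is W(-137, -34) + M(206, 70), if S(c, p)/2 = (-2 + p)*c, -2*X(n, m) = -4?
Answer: 3736509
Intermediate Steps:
X(n, m) = 2 (X(n, m) = -1/2*(-4) = 2)
S(c, p) = 2*c*(-2 + p) (S(c, p) = 2*((-2 + p)*c) = 2*(c*(-2 + p)) = 2*c*(-2 + p))
W(U, K) = 3 - 48*U (W(U, K) = 3 - 2*2*(-2 + 14)*U = 3 - 2*2*12*U = 3 - 48*U)
M(B, N) = -90 + N*(B**2 + 155*N) (M(B, N) = (B**2 + 155*N)*N - 90 = N*(B**2 + 155*N) - 90 = -90 + N*(B**2 + 155*N))
W(-137, -34) + M(206, 70) = (3 - 48*(-137)) + (-90 + 155*70**2 + 70*206**2) = (3 + 6576) + (-90 + 155*4900 + 70*42436) = 6579 + (-90 + 759500 + 2970520) = 6579 + 3729930 = 3736509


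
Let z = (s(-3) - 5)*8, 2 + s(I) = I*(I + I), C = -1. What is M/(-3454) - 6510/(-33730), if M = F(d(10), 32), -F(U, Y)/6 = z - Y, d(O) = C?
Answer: 1690941/5825171 ≈ 0.29028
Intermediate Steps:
d(O) = -1
s(I) = -2 + 2*I² (s(I) = -2 + I*(I + I) = -2 + I*(2*I) = -2 + 2*I²)
z = 88 (z = ((-2 + 2*(-3)²) - 5)*8 = ((-2 + 2*9) - 5)*8 = ((-2 + 18) - 5)*8 = (16 - 5)*8 = 11*8 = 88)
F(U, Y) = -528 + 6*Y (F(U, Y) = -6*(88 - Y) = -528 + 6*Y)
M = -336 (M = -528 + 6*32 = -528 + 192 = -336)
M/(-3454) - 6510/(-33730) = -336/(-3454) - 6510/(-33730) = -336*(-1/3454) - 6510*(-1/33730) = 168/1727 + 651/3373 = 1690941/5825171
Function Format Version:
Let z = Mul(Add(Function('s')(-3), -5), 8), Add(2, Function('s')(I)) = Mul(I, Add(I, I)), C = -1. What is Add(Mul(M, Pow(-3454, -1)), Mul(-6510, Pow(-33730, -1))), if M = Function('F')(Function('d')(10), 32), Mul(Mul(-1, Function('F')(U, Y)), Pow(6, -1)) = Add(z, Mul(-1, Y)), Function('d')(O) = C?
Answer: Rational(1690941, 5825171) ≈ 0.29028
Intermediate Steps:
Function('d')(O) = -1
Function('s')(I) = Add(-2, Mul(2, Pow(I, 2))) (Function('s')(I) = Add(-2, Mul(I, Add(I, I))) = Add(-2, Mul(I, Mul(2, I))) = Add(-2, Mul(2, Pow(I, 2))))
z = 88 (z = Mul(Add(Add(-2, Mul(2, Pow(-3, 2))), -5), 8) = Mul(Add(Add(-2, Mul(2, 9)), -5), 8) = Mul(Add(Add(-2, 18), -5), 8) = Mul(Add(16, -5), 8) = Mul(11, 8) = 88)
Function('F')(U, Y) = Add(-528, Mul(6, Y)) (Function('F')(U, Y) = Mul(-6, Add(88, Mul(-1, Y))) = Add(-528, Mul(6, Y)))
M = -336 (M = Add(-528, Mul(6, 32)) = Add(-528, 192) = -336)
Add(Mul(M, Pow(-3454, -1)), Mul(-6510, Pow(-33730, -1))) = Add(Mul(-336, Pow(-3454, -1)), Mul(-6510, Pow(-33730, -1))) = Add(Mul(-336, Rational(-1, 3454)), Mul(-6510, Rational(-1, 33730))) = Add(Rational(168, 1727), Rational(651, 3373)) = Rational(1690941, 5825171)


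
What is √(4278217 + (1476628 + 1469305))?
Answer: 5*√288966 ≈ 2687.8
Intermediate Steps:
√(4278217 + (1476628 + 1469305)) = √(4278217 + 2945933) = √7224150 = 5*√288966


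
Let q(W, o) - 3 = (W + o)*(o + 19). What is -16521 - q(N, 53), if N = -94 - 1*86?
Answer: -7380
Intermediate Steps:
N = -180 (N = -94 - 86 = -180)
q(W, o) = 3 + (19 + o)*(W + o) (q(W, o) = 3 + (W + o)*(o + 19) = 3 + (W + o)*(19 + o) = 3 + (19 + o)*(W + o))
-16521 - q(N, 53) = -16521 - (3 + 53**2 + 19*(-180) + 19*53 - 180*53) = -16521 - (3 + 2809 - 3420 + 1007 - 9540) = -16521 - 1*(-9141) = -16521 + 9141 = -7380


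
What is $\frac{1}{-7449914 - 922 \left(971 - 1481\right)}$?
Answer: $- \frac{1}{6979694} \approx -1.4327 \cdot 10^{-7}$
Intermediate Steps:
$\frac{1}{-7449914 - 922 \left(971 - 1481\right)} = \frac{1}{-7449914 - -470220} = \frac{1}{-7449914 + 470220} = \frac{1}{-6979694} = - \frac{1}{6979694}$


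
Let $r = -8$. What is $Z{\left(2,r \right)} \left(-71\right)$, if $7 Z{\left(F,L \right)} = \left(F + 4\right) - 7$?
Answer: $\frac{71}{7} \approx 10.143$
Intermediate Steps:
$Z{\left(F,L \right)} = - \frac{3}{7} + \frac{F}{7}$ ($Z{\left(F,L \right)} = \frac{\left(F + 4\right) - 7}{7} = \frac{\left(4 + F\right) - 7}{7} = \frac{-3 + F}{7} = - \frac{3}{7} + \frac{F}{7}$)
$Z{\left(2,r \right)} \left(-71\right) = \left(- \frac{3}{7} + \frac{1}{7} \cdot 2\right) \left(-71\right) = \left(- \frac{3}{7} + \frac{2}{7}\right) \left(-71\right) = \left(- \frac{1}{7}\right) \left(-71\right) = \frac{71}{7}$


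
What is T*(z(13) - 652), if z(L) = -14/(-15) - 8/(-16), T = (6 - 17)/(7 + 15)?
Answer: 19517/60 ≈ 325.28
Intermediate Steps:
T = -1/2 (T = -11/22 = -11*1/22 = -1/2 ≈ -0.50000)
z(L) = 43/30 (z(L) = -14*(-1/15) - 8*(-1/16) = 14/15 + 1/2 = 43/30)
T*(z(13) - 652) = -(43/30 - 652)/2 = -1/2*(-19517/30) = 19517/60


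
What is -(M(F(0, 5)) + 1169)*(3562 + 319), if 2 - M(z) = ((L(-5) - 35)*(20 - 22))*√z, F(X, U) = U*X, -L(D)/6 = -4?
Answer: -4544651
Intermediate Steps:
L(D) = 24 (L(D) = -6*(-4) = 24)
M(z) = 2 - 22*√z (M(z) = 2 - (24 - 35)*(20 - 22)*√z = 2 - (-11*(-2))*√z = 2 - 22*√z)
-(M(F(0, 5)) + 1169)*(3562 + 319) = -((2 - 22*√(5*0)) + 1169)*(3562 + 319) = -((2 - 22*√0) + 1169)*3881 = -((2 - 22*0) + 1169)*3881 = -((2 + 0) + 1169)*3881 = -(2 + 1169)*3881 = -1171*3881 = -1*4544651 = -4544651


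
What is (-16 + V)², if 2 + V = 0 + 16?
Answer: 4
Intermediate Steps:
V = 14 (V = -2 + (0 + 16) = -2 + 16 = 14)
(-16 + V)² = (-16 + 14)² = (-2)² = 4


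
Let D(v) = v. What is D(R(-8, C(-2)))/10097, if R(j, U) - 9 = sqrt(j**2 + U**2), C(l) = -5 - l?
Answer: 9/10097 + sqrt(73)/10097 ≈ 0.0017375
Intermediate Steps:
R(j, U) = 9 + sqrt(U**2 + j**2) (R(j, U) = 9 + sqrt(j**2 + U**2) = 9 + sqrt(U**2 + j**2))
D(R(-8, C(-2)))/10097 = (9 + sqrt((-5 - 1*(-2))**2 + (-8)**2))/10097 = (9 + sqrt((-5 + 2)**2 + 64))*(1/10097) = (9 + sqrt((-3)**2 + 64))*(1/10097) = (9 + sqrt(9 + 64))*(1/10097) = (9 + sqrt(73))*(1/10097) = 9/10097 + sqrt(73)/10097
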